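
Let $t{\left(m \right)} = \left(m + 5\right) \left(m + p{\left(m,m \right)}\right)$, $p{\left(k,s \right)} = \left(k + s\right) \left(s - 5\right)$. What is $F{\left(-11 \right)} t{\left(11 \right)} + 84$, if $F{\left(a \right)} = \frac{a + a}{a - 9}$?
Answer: $\frac{13004}{5} \approx 2600.8$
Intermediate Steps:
$F{\left(a \right)} = \frac{2 a}{-9 + a}$
$p{\left(k,s \right)} = \left(-5 + s\right) \left(k + s\right)$ ($p{\left(k,s \right)} = \left(k + s\right) \left(-5 + s\right) = \left(-5 + s\right) \left(k + s\right)$)
$t{\left(m \right)} = \left(5 + m\right) \left(- 9 m + 2 m^{2}\right)$ ($t{\left(m \right)} = \left(m + 5\right) \left(m + \left(m^{2} - 5 m - 5 m + m m\right)\right) = \left(5 + m\right) \left(m + \left(m^{2} - 5 m - 5 m + m^{2}\right)\right) = \left(5 + m\right) \left(m + \left(- 10 m + 2 m^{2}\right)\right) = \left(5 + m\right) \left(- 9 m + 2 m^{2}\right)$)
$F{\left(-11 \right)} t{\left(11 \right)} + 84 = 2 \left(-11\right) \frac{1}{-9 - 11} \cdot 11 \left(-45 + 11 + 2 \cdot 11^{2}\right) + 84 = 2 \left(-11\right) \frac{1}{-20} \cdot 11 \left(-45 + 11 + 2 \cdot 121\right) + 84 = 2 \left(-11\right) \left(- \frac{1}{20}\right) 11 \left(-45 + 11 + 242\right) + 84 = \frac{11 \cdot 11 \cdot 208}{10} + 84 = \frac{11}{10} \cdot 2288 + 84 = \frac{12584}{5} + 84 = \frac{13004}{5}$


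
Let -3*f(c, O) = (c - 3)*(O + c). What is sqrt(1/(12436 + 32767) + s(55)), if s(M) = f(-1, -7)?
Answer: I*sqrt(196157469237)/135609 ≈ 3.266*I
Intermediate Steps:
f(c, O) = -(-3 + c)*(O + c)/3 (f(c, O) = -(c - 3)*(O + c)/3 = -(-3 + c)*(O + c)/3)
s(M) = -32/3 (s(M) = -7 - 1 - 1/3*(-1)**2 - 1/3*(-7)*(-1) = -7 - 1 - 1/3*1 - 7/3 = -7 - 1 - 1/3 - 7/3 = -32/3)
sqrt(1/(12436 + 32767) + s(55)) = sqrt(1/(12436 + 32767) - 32/3) = sqrt(1/45203 - 32/3) = sqrt(-1446493/135609) = I*sqrt(196157469237)/135609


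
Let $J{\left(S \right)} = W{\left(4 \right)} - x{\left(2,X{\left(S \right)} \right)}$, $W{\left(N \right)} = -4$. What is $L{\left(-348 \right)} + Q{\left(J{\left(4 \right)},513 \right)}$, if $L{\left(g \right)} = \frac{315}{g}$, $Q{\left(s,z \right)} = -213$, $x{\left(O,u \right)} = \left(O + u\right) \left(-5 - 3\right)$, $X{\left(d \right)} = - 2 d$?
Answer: $- \frac{24813}{116} \approx -213.91$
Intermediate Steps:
$x{\left(O,u \right)} = - 8 O - 8 u$ ($x{\left(O,u \right)} = \left(O + u\right) \left(-8\right) = - 8 O - 8 u$)
$J{\left(S \right)} = 12 - 16 S$ ($J{\left(S \right)} = -4 - \left(\left(-8\right) 2 - 8 \left(- 2 S\right)\right) = -4 - \left(-16 + 16 S\right) = 12 - 16 S$)
$L{\left(-348 \right)} + Q{\left(J{\left(4 \right)},513 \right)} = \frac{315}{-348} - 213 = 315 \left(- \frac{1}{348}\right) - 213 = - \frac{105}{116} - 213 = - \frac{24813}{116}$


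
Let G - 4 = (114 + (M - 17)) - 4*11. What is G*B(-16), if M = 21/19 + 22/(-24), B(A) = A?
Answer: -52156/57 ≈ -915.02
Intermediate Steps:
M = 43/228 (M = 21*(1/19) + 22*(-1/24) = 21/19 - 11/12 = 43/228 ≈ 0.18860)
G = 13039/228 (G = 4 + ((114 + (43/228 - 17)) - 4*11) = 4 + ((114 - 3833/228) - 44) = 4 + (22159/228 - 44) = 4 + 12127/228 = 13039/228 ≈ 57.189)
G*B(-16) = (13039/228)*(-16) = -52156/57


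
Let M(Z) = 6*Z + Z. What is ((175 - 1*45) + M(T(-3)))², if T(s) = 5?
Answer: 27225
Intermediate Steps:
M(Z) = 7*Z
((175 - 1*45) + M(T(-3)))² = ((175 - 1*45) + 7*5)² = ((175 - 45) + 35)² = (130 + 35)² = 165² = 27225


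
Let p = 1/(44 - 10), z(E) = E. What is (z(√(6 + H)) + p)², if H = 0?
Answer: 6937/1156 + √6/17 ≈ 6.1450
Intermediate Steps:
p = 1/34 ≈ 0.029412
(z(√(6 + H)) + p)² = (√(6 + 0) + 1/34)² = (√6 + 1/34)² = (1/34 + √6)²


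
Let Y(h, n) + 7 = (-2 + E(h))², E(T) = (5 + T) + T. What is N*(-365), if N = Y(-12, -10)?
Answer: -158410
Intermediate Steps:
E(T) = 5 + 2*T
Y(h, n) = -7 + (3 + 2*h)² (Y(h, n) = -7 + (-2 + (5 + 2*h))² = -7 + (3 + 2*h)²)
N = 434 (N = -7 + (3 + 2*(-12))² = -7 + (3 - 24)² = -7 + (-21)² = -7 + 441 = 434)
N*(-365) = 434*(-365) = -158410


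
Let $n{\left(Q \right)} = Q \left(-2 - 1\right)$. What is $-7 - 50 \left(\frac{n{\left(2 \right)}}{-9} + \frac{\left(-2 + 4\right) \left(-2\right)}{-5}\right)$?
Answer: $- \frac{241}{3} \approx -80.333$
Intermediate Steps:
$n{\left(Q \right)} = - 3 Q$ ($n{\left(Q \right)} = Q \left(-3\right) = - 3 Q$)
$-7 - 50 \left(\frac{n{\left(2 \right)}}{-9} + \frac{\left(-2 + 4\right) \left(-2\right)}{-5}\right) = -7 - 50 \left(\frac{\left(-3\right) 2}{-9} + \frac{\left(-2 + 4\right) \left(-2\right)}{-5}\right) = -7 - 50 \left(\left(-6\right) \left(- \frac{1}{9}\right) + 2 \left(-2\right) \left(- \frac{1}{5}\right)\right) = -7 - 50 \left(\frac{2}{3} - - \frac{4}{5}\right) = -7 - 50 \left(\frac{2}{3} + \frac{4}{5}\right) = -7 - \frac{220}{3} = - \frac{241}{3}$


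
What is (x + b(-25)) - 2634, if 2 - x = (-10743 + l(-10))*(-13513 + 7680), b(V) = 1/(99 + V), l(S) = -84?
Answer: -4673582701/74 ≈ -6.3157e+7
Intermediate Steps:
x = -63153889 (x = 2 - (-10743 - 84)*(-13513 + 7680) = 2 - (-10827)*(-5833) = 2 - 1*63153891 = 2 - 63153891 = -63153889)
(x + b(-25)) - 2634 = (-63153889 + 1/(99 - 25)) - 2634 = (-63153889 + 1/74) - 2634 = -4673387785/74 - 2634 = -4673582701/74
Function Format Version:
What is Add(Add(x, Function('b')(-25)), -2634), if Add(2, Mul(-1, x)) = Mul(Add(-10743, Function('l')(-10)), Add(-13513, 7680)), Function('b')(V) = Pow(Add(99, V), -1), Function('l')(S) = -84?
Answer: Rational(-4673582701, 74) ≈ -6.3157e+7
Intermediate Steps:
x = -63153889 (x = Add(2, Mul(-1, Mul(Add(-10743, -84), Add(-13513, 7680)))) = Add(2, Mul(-1, Mul(-10827, -5833))) = Add(2, Mul(-1, 63153891)) = Add(2, -63153891) = -63153889)
Add(Add(x, Function('b')(-25)), -2634) = Add(Add(-63153889, Pow(Add(99, -25), -1)), -2634) = Add(Add(-63153889, Pow(74, -1)), -2634) = Add(Add(-63153889, Rational(1, 74)), -2634) = Add(Rational(-4673387785, 74), -2634) = Rational(-4673582701, 74)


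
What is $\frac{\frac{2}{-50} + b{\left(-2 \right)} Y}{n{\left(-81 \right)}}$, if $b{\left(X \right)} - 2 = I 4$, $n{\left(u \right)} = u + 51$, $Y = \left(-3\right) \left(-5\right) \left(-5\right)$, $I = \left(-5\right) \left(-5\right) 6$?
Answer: $\frac{1128751}{750} \approx 1505.0$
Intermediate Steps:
$I = 150$ ($I = 25 \cdot 6 = 150$)
$Y = -75$ ($Y = 15 \left(-5\right) = -75$)
$n{\left(u \right)} = 51 + u$
$b{\left(X \right)} = 602$ ($b{\left(X \right)} = 2 + 150 \cdot 4 = 2 + 600 = 602$)
$\frac{\frac{2}{-50} + b{\left(-2 \right)} Y}{n{\left(-81 \right)}} = \frac{\frac{2}{-50} + 602 \left(-75\right)}{51 - 81} = \frac{2 \left(- \frac{1}{50}\right) - 45150}{-30} = \left(- \frac{1}{25} - 45150\right) \left(- \frac{1}{30}\right) = \left(- \frac{1128751}{25}\right) \left(- \frac{1}{30}\right) = \frac{1128751}{750}$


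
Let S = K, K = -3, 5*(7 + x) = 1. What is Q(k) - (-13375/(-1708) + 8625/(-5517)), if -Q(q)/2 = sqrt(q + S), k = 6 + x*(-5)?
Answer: -19686125/3141012 - 2*sqrt(37) ≈ -18.433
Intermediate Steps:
x = -34/5 (x = -7 + (1/5)*1 = -7 + 1/5 = -34/5 ≈ -6.8000)
S = -3
k = 40 (k = 6 - 34/5*(-5) = 6 + 34 = 40)
Q(q) = -2*sqrt(-3 + q) (Q(q) = -2*sqrt(q - 3) = -2*sqrt(-3 + q))
Q(k) - (-13375/(-1708) + 8625/(-5517)) = -2*sqrt(-3 + 40) - (-13375/(-1708) + 8625/(-5517)) = -2*sqrt(37) - (-13375*(-1/1708) + 8625*(-1/5517)) = -2*sqrt(37) - (13375/1708 - 2875/1839) = -2*sqrt(37) - 1*19686125/3141012 = -2*sqrt(37) - 19686125/3141012 = -19686125/3141012 - 2*sqrt(37)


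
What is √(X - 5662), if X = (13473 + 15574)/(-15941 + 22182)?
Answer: 9*I*√435895/79 ≈ 75.215*I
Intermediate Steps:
X = 29047/6241 ≈ 4.6542
√(X - 5662) = √(29047/6241 - 5662) = √(-35307495/6241) = 9*I*√435895/79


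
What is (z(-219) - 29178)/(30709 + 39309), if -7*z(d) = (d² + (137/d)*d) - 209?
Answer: -19395/37702 ≈ -0.51443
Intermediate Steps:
z(d) = 72/7 - d²/7 (z(d) = -((d² + (137/d)*d) - 209)/7 = -((d² + 137) - 209)/7 = -((137 + d²) - 209)/7 = -(-72 + d²)/7 = 72/7 - d²/7)
(z(-219) - 29178)/(30709 + 39309) = ((72/7 - ⅐*(-219)²) - 29178)/(30709 + 39309) = ((72/7 - ⅐*47961) - 29178)/70018 = ((72/7 - 47961/7) - 29178)*(1/70018) = (-47889/7 - 29178)*(1/70018) = -252135/7*1/70018 = -19395/37702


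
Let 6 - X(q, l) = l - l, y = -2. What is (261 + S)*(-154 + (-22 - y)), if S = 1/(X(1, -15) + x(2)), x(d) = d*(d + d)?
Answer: -317985/7 ≈ -45426.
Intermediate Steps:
X(q, l) = 6 (X(q, l) = 6 - (l - l) = 6 - 1*0 = 6 + 0 = 6)
x(d) = 2*d² (x(d) = d*(2*d) = 2*d²)
S = 1/14 (S = 1/(6 + 2*2²) = 1/(6 + 2*4) = 1/(6 + 8) = 1/14 ≈ 0.071429)
(261 + S)*(-154 + (-22 - y)) = (261 + 1/14)*(-154 + (-22 - 1*(-2))) = 3655*(-154 + (-22 + 2))/14 = 3655*(-154 - 20)/14 = (3655/14)*(-174) = -317985/7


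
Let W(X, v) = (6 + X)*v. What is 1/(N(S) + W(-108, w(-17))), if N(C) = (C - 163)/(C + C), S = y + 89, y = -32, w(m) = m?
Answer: 57/98785 ≈ 0.00057701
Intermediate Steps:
S = 57 (S = -32 + 89 = 57)
W(X, v) = v*(6 + X)
N(C) = (-163 + C)/(2*C) (N(C) = (-163 + C)/((2*C)) = (-163 + C)*(1/(2*C)) = (-163 + C)/(2*C))
1/(N(S) + W(-108, w(-17))) = 1/((½)*(-163 + 57)/57 - 17*(6 - 108)) = 1/((½)*(1/57)*(-106) - 17*(-102)) = 1/(-53/57 + 1734) = 1/(98785/57) = 57/98785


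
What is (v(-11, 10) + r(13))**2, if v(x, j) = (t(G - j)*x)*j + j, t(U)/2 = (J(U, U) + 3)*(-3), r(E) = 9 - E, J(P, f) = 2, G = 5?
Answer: 10929636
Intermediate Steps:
t(U) = -30 (t(U) = 2*((2 + 3)*(-3)) = 2*(5*(-3)) = 2*(-15) = -30)
v(x, j) = j - 30*j*x (v(x, j) = (-30*x)*j + j = -30*j*x + j = j - 30*j*x)
(v(-11, 10) + r(13))**2 = (10*(1 - 30*(-11)) + (9 - 1*13))**2 = (10*(1 + 330) + (9 - 13))**2 = (10*331 - 4)**2 = (3310 - 4)**2 = 3306**2 = 10929636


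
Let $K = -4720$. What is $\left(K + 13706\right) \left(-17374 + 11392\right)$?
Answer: $-53754252$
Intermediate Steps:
$\left(K + 13706\right) \left(-17374 + 11392\right) = \left(-4720 + 13706\right) \left(-17374 + 11392\right) = 8986 \left(-5982\right) = -53754252$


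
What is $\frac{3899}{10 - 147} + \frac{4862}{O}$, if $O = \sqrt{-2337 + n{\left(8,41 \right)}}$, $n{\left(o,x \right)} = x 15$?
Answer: $- \frac{3899}{137} - \frac{2431 i \sqrt{1722}}{861} \approx -28.46 - 117.17 i$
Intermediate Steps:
$n{\left(o,x \right)} = 15 x$
$O = i \sqrt{1722}$ ($O = \sqrt{-2337 + 15 \cdot 41} = \sqrt{-2337 + 615} = \sqrt{-1722} = i \sqrt{1722} \approx 41.497 i$)
$\frac{3899}{10 - 147} + \frac{4862}{O} = \frac{3899}{10 - 147} + \frac{4862}{i \sqrt{1722}} = \frac{3899}{10 - 147} + 4862 \left(- \frac{i \sqrt{1722}}{1722}\right) = \frac{3899}{-137} - \frac{2431 i \sqrt{1722}}{861} = 3899 \left(- \frac{1}{137}\right) - \frac{2431 i \sqrt{1722}}{861} = - \frac{3899}{137} - \frac{2431 i \sqrt{1722}}{861}$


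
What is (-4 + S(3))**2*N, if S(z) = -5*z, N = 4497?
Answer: 1623417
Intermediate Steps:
(-4 + S(3))**2*N = (-4 - 5*3)**2*4497 = (-4 - 15)**2*4497 = (-19)**2*4497 = 361*4497 = 1623417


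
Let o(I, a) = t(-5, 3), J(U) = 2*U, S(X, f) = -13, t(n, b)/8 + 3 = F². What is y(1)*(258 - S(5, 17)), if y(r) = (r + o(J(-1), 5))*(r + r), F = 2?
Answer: 4878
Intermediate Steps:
t(n, b) = 8 (t(n, b) = -24 + 8*2² = -24 + 8*4 = -24 + 32 = 8)
o(I, a) = 8
y(r) = 2*r*(8 + r) (y(r) = (r + 8)*(r + r) = (8 + r)*(2*r) = 2*r*(8 + r))
y(1)*(258 - S(5, 17)) = (2*1*(8 + 1))*(258 - 1*(-13)) = (2*1*9)*(258 + 13) = 18*271 = 4878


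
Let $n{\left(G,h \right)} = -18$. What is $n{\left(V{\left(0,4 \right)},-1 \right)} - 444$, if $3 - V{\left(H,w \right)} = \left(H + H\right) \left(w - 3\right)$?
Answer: $-462$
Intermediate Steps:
$V{\left(H,w \right)} = 3 - 2 H \left(-3 + w\right)$ ($V{\left(H,w \right)} = 3 - \left(H + H\right) \left(w - 3\right) = 3 - 2 H \left(-3 + w\right)$)
$n{\left(V{\left(0,4 \right)},-1 \right)} - 444 = -18 - 444 = -462$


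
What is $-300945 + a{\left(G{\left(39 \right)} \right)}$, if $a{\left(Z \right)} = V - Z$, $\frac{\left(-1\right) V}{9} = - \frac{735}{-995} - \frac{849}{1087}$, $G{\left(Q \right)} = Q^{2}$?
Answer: $- \frac{65427245400}{216313} \approx -3.0247 \cdot 10^{5}$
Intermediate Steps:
$V = \frac{82458}{216313}$ ($V = - 9 \left(- \frac{735}{-995} - \frac{849}{1087}\right) = - 9 \left(\left(-735\right) \left(- \frac{1}{995}\right) - \frac{849}{1087}\right) = - 9 \left(\frac{147}{199} - \frac{849}{1087}\right) = \left(-9\right) \left(- \frac{9162}{216313}\right) = \frac{82458}{216313} \approx 0.3812$)
$a{\left(Z \right)} = \frac{82458}{216313} - Z$
$-300945 + a{\left(G{\left(39 \right)} \right)} = -300945 + \left(\frac{82458}{216313} - 39^{2}\right) = -300945 + \left(\frac{82458}{216313} - 1521\right) = -300945 - \frac{328929615}{216313} = - \frac{65427245400}{216313}$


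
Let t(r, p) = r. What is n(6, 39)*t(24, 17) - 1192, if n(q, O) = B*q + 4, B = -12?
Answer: -2824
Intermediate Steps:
n(q, O) = 4 - 12*q (n(q, O) = -12*q + 4 = 4 - 12*q)
n(6, 39)*t(24, 17) - 1192 = (4 - 12*6)*24 - 1192 = (4 - 72)*24 - 1192 = -68*24 - 1192 = -1632 - 1192 = -2824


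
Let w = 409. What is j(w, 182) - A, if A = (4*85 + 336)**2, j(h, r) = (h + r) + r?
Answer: -456203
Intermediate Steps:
j(h, r) = h + 2*r
A = 456976 (A = (340 + 336)**2 = 676**2 = 456976)
j(w, 182) - A = (409 + 2*182) - 1*456976 = (409 + 364) - 456976 = 773 - 456976 = -456203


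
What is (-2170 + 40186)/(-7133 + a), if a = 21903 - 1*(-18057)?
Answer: 38016/32827 ≈ 1.1581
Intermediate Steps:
a = 39960 (a = 21903 + 18057 = 39960)
(-2170 + 40186)/(-7133 + a) = (-2170 + 40186)/(-7133 + 39960) = 38016/32827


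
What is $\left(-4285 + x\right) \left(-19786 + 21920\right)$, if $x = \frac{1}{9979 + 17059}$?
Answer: $- \frac{11238209413}{1229} \approx -9.1442 \cdot 10^{6}$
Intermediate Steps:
$x = \frac{1}{27038} \approx 3.6985 \cdot 10^{-5}$
$\left(-4285 + x\right) \left(-19786 + 21920\right) = \left(-4285 + \frac{1}{27038}\right) \left(-19786 + 21920\right) = \left(- \frac{115857829}{27038}\right) 2134 = - \frac{11238209413}{1229}$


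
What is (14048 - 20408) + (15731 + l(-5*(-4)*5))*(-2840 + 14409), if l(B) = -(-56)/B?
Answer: 4549801441/25 ≈ 1.8199e+8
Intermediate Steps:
l(B) = 56/B
(14048 - 20408) + (15731 + l(-5*(-4)*5))*(-2840 + 14409) = (14048 - 20408) + (15731 + 56/((-5*(-4)*5)))*(-2840 + 14409) = -6360 + (15731 + 56/((20*5)))*11569 = -6360 + (15731 + 56/100)*11569 = -6360 + (15731 + 56*(1/100))*11569 = -6360 + (15731 + 14/25)*11569 = -6360 + (393289/25)*11569 = -6360 + 4549960441/25 = 4549801441/25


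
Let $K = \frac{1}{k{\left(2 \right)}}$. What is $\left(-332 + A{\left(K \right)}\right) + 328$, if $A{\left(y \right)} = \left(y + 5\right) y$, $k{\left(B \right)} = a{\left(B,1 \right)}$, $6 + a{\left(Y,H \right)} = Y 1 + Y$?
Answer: $- \frac{25}{4} \approx -6.25$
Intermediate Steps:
$a{\left(Y,H \right)} = -6 + 2 Y$ ($a{\left(Y,H \right)} = -6 + \left(Y 1 + Y\right) = -6 + \left(Y + Y\right) = -6 + 2 Y$)
$k{\left(B \right)} = -6 + 2 B$
$K = - \frac{1}{2}$ ($K = \frac{1}{-6 + 2 \cdot 2} = \frac{1}{-6 + 4} = \frac{1}{-2} = - \frac{1}{2} \approx -0.5$)
$A{\left(y \right)} = y \left(5 + y\right)$ ($A{\left(y \right)} = \left(5 + y\right) y = y \left(5 + y\right)$)
$\left(-332 + A{\left(K \right)}\right) + 328 = \left(-332 - \frac{5 - \frac{1}{2}}{2}\right) + 328 = \left(-332 - \frac{9}{4}\right) + 328 = - \frac{1337}{4} + 328 = - \frac{25}{4}$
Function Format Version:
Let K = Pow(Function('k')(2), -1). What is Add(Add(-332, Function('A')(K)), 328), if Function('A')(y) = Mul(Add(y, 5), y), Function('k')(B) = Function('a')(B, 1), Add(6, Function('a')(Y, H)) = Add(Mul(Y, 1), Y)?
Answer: Rational(-25, 4) ≈ -6.2500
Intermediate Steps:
Function('a')(Y, H) = Add(-6, Mul(2, Y)) (Function('a')(Y, H) = Add(-6, Add(Mul(Y, 1), Y)) = Add(-6, Add(Y, Y)) = Add(-6, Mul(2, Y)))
Function('k')(B) = Add(-6, Mul(2, B))
K = Rational(-1, 2) (K = Pow(Add(-6, Mul(2, 2)), -1) = Pow(Add(-6, 4), -1) = Pow(-2, -1) = Rational(-1, 2) ≈ -0.50000)
Function('A')(y) = Mul(y, Add(5, y)) (Function('A')(y) = Mul(Add(5, y), y) = Mul(y, Add(5, y)))
Add(Add(-332, Function('A')(K)), 328) = Add(Add(-332, Mul(Rational(-1, 2), Add(5, Rational(-1, 2)))), 328) = Add(Add(-332, Mul(Rational(-1, 2), Rational(9, 2))), 328) = Add(Add(-332, Rational(-9, 4)), 328) = Add(Rational(-1337, 4), 328) = Rational(-25, 4)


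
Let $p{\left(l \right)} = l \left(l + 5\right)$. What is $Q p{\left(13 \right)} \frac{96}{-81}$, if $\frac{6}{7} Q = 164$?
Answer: $- \frac{477568}{9} \approx -53063.0$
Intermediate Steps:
$Q = \frac{574}{3}$ ($Q = \frac{7}{6} \cdot 164 = \frac{574}{3} \approx 191.33$)
$p{\left(l \right)} = l \left(5 + l\right)$
$Q p{\left(13 \right)} \frac{96}{-81} = \frac{574 \cdot 13 \left(5 + 13\right)}{3} \frac{96}{-81} = \frac{574 \cdot 13 \cdot 18}{3} \cdot 96 \left(- \frac{1}{81}\right) = \frac{574}{3} \cdot 234 \left(- \frac{32}{27}\right) = 44772 \left(- \frac{32}{27}\right) = - \frac{477568}{9}$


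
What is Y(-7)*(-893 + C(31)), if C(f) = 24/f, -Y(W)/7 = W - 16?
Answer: -4453099/31 ≈ -1.4365e+5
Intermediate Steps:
Y(W) = 112 - 7*W (Y(W) = -7*(W - 16) = -7*(-16 + W) = 112 - 7*W)
Y(-7)*(-893 + C(31)) = (112 - 7*(-7))*(-893 + 24/31) = (112 + 49)*(-893 + 24*(1/31)) = 161*(-893 + 24/31) = 161*(-27659/31) = -4453099/31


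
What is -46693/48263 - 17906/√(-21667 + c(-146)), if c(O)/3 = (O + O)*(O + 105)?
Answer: -46693/48263 - 17906*√14249/14249 ≈ -150.97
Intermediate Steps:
c(O) = 6*O*(105 + O) (c(O) = 3*((O + O)*(O + 105)) = 3*((2*O)*(105 + O)) = 3*(2*O*(105 + O)) = 6*O*(105 + O))
-46693/48263 - 17906/√(-21667 + c(-146)) = -46693/48263 - 17906/√(-21667 + 6*(-146)*(105 - 146)) = -46693*1/48263 - 17906/√(-21667 + 6*(-146)*(-41)) = -46693/48263 - 17906/√(-21667 + 35916) = -46693/48263 - 17906*√14249/14249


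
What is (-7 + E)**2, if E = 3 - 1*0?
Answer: 16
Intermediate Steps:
E = 3 (E = 3 + 0 = 3)
(-7 + E)**2 = (-7 + 3)**2 = (-4)**2 = 16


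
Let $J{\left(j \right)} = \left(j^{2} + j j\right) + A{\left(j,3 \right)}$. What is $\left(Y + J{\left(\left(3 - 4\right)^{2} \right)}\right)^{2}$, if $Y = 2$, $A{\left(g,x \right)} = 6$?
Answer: $100$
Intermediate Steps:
$J{\left(j \right)} = 6 + 2 j^{2}$ ($J{\left(j \right)} = \left(j^{2} + j j\right) + 6 = \left(j^{2} + j^{2}\right) + 6 = 2 j^{2} + 6 = 6 + 2 j^{2}$)
$\left(Y + J{\left(\left(3 - 4\right)^{2} \right)}\right)^{2} = \left(2 + \left(6 + 2 \left(\left(3 - 4\right)^{2}\right)^{2}\right)\right)^{2} = \left(2 + \left(6 + 2 \left(\left(-1\right)^{2}\right)^{2}\right)\right)^{2} = \left(2 + \left(6 + 2 \cdot 1^{2}\right)\right)^{2} = \left(2 + \left(6 + 2 \cdot 1\right)\right)^{2} = \left(2 + \left(6 + 2\right)\right)^{2} = \left(2 + 8\right)^{2} = 10^{2} = 100$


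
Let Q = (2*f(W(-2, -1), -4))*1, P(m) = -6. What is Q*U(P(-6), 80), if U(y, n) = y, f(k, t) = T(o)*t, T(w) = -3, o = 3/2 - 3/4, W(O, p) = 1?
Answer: -144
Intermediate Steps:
o = ¾ (o = 3*(½) - 3*¼ = 3/2 - ¾ = ¾ ≈ 0.75000)
f(k, t) = -3*t
Q = 24 (Q = (2*(-3*(-4)))*1 = (2*12)*1 = 24*1 = 24)
Q*U(P(-6), 80) = 24*(-6) = -144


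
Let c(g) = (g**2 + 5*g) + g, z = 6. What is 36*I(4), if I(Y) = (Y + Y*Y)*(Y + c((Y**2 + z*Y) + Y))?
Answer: 1586880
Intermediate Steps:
c(g) = g**2 + 6*g
I(Y) = (Y + Y**2)*(Y + (Y**2 + 7*Y)*(6 + Y**2 + 7*Y)) (I(Y) = (Y + Y*Y)*(Y + ((Y**2 + 6*Y) + Y)*(6 + ((Y**2 + 6*Y) + Y))) = (Y + Y**2)*(Y + (Y**2 + 7*Y)*(6 + (Y**2 + 7*Y))) = (Y + Y**2)*(Y + (Y**2 + 7*Y)*(6 + Y**2 + 7*Y)))
36*I(4) = 36*(4**2*(43 + 4**4 + 15*4**3 + 69*4**2 + 98*4)) = 36*(16*(43 + 256 + 15*64 + 69*16 + 392)) = 36*(16*(43 + 256 + 960 + 1104 + 392)) = 36*(16*2755) = 36*44080 = 1586880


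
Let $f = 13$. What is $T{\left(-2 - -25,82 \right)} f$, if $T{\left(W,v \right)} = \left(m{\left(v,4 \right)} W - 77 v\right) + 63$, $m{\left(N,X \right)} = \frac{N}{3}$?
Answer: $- \frac{219271}{3} \approx -73090.0$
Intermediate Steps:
$m{\left(N,X \right)} = \frac{N}{3}$ ($m{\left(N,X \right)} = N \frac{1}{3} = \frac{N}{3}$)
$T{\left(W,v \right)} = 63 - 77 v + \frac{W v}{3}$ ($T{\left(W,v \right)} = \left(\frac{v}{3} W - 77 v\right) + 63 = \left(\frac{W v}{3} - 77 v\right) + 63 = \left(- 77 v + \frac{W v}{3}\right) + 63 = 63 - 77 v + \frac{W v}{3}$)
$T{\left(-2 - -25,82 \right)} f = \left(63 - 6314 + \frac{1}{3} \left(-2 - -25\right) 82\right) 13 = \left(63 - 6314 + \frac{1}{3} \left(-2 + 25\right) 82\right) 13 = \left(63 - 6314 + \frac{1}{3} \cdot 23 \cdot 82\right) 13 = \left(63 - 6314 + \frac{1886}{3}\right) 13 = \left(- \frac{16867}{3}\right) 13 = - \frac{219271}{3}$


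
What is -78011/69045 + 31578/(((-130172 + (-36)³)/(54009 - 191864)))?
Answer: 150275938457221/6104544630 ≈ 24617.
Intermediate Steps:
-78011/69045 + 31578/(((-130172 + (-36)³)/(54009 - 191864))) = -78011*1/69045 + 31578/(((-130172 - 46656)/(-137855))) = -78011/69045 + 31578/((-176828*(-1/137855))) = -78011/69045 + 31578/(176828/137855) = -78011/69045 + 31578*(137855/176828) = -78011/69045 + 2176592595/88414 = 150275938457221/6104544630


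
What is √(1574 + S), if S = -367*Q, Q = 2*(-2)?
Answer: 39*√2 ≈ 55.154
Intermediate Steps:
Q = -4
S = 1468 (S = -367*(-4) = 1468)
√(1574 + S) = √(1574 + 1468) = √3042 = 39*√2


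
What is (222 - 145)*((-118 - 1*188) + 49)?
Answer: -19789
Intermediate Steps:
(222 - 145)*((-118 - 1*188) + 49) = 77*((-118 - 188) + 49) = 77*(-306 + 49) = 77*(-257) = -19789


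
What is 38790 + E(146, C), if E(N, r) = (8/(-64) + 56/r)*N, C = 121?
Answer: 18798231/484 ≈ 38839.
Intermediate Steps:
E(N, r) = N*(-⅛ + 56/r) (E(N, r) = (8*(-1/64) + 56/r)*N = (-⅛ + 56/r)*N = N*(-⅛ + 56/r))
38790 + E(146, C) = 38790 + (⅛)*146*(448 - 1*121)/121 = 38790 + (⅛)*146*(1/121)*(448 - 121) = 38790 + (⅛)*146*(1/121)*327 = 38790 + 23871/484 = 18798231/484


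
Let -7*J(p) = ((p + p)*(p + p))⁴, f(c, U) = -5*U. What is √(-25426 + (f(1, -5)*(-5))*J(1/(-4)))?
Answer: I*√318942869/112 ≈ 159.46*I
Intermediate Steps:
J(p) = -256*p⁸/7 (J(p) = -(p + p)⁸/7 = -256*p⁸/7)
√(-25426 + (f(1, -5)*(-5))*J(1/(-4))) = √(-25426 + (-5*(-5)*(-5))*(-256*(1/(-4))⁸/7)) = √(-25426 + (25*(-5))*(-256*(-¼)⁸/7)) = √(-25426 - (-32000)/(7*65536)) = √(-25426 - 125*(-1/1792)) = √(-25426 + 125/1792) = √(-45563267/1792) = I*√318942869/112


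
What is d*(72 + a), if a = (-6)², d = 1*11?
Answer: 1188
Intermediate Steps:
d = 11
a = 36
d*(72 + a) = 11*(72 + 36) = 11*108 = 1188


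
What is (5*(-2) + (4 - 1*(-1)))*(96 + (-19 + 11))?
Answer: -440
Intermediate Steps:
(5*(-2) + (4 - 1*(-1)))*(96 + (-19 + 11)) = (-10 + (4 + 1))*(96 - 8) = (-10 + 5)*88 = -5*88 = -440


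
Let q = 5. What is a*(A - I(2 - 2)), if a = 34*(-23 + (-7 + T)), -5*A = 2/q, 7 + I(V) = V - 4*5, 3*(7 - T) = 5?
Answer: -1693268/75 ≈ -22577.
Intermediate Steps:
T = 16/3 (T = 7 - ⅓*5 = 7 - 5/3 = 16/3 ≈ 5.3333)
I(V) = -27 + V (I(V) = -7 + (V - 4*5) = -7 + (V - 20) = -7 + (-20 + V) = -27 + V)
A = -2/25 (A = -2/(5*5) = -⅕*⅖ = -2/25 ≈ -0.080000)
a = -2516/3 (a = 34*(-23 + (-7 + 16/3)) = 34*(-23 - 5/3) = 34*(-74/3) = -2516/3 ≈ -838.67)
a*(A - I(2 - 2)) = -2516*(-2/25 - (-27 + (2 - 2)))/3 = -2516*(-2/25 - (-27 + 0))/3 = -2516*(-2/25 - 1*(-27))/3 = -2516*(-2/25 + 27)/3 = -2516/3*673/25 = -1693268/75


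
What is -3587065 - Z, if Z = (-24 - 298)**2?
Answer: -3690749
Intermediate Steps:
Z = 103684 (Z = (-322)**2 = 103684)
-3587065 - Z = -3587065 - 1*103684 = -3587065 - 103684 = -3690749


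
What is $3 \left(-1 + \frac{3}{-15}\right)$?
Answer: $- \frac{18}{5} \approx -3.6$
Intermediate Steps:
$3 \left(-1 + \frac{3}{-15}\right) = 3 \left(-1 + 3 \left(- \frac{1}{15}\right)\right) = 3 \left(-1 - \frac{1}{5}\right) = 3 \left(- \frac{6}{5}\right) = - \frac{18}{5}$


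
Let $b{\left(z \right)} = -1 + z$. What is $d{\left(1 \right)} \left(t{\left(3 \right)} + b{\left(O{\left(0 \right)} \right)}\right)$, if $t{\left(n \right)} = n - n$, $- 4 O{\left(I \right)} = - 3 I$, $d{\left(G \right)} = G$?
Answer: $-1$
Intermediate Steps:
$O{\left(I \right)} = \frac{3 I}{4}$ ($O{\left(I \right)} = - \frac{\left(-3\right) I}{4} = \frac{3 I}{4}$)
$t{\left(n \right)} = 0$
$d{\left(1 \right)} \left(t{\left(3 \right)} + b{\left(O{\left(0 \right)} \right)}\right) = 1 \left(0 + \left(-1 + \frac{3}{4} \cdot 0\right)\right) = 1 \left(0 + \left(-1 + 0\right)\right) = 1 \left(0 - 1\right) = 1 \left(-1\right) = -1$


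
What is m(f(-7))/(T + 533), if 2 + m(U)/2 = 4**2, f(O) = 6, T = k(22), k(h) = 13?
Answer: 2/39 ≈ 0.051282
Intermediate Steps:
T = 13
m(U) = 28 (m(U) = -4 + 2*4**2 = -4 + 2*16 = -4 + 32 = 28)
m(f(-7))/(T + 533) = 28/(13 + 533) = 28/546 = 28*(1/546) = 2/39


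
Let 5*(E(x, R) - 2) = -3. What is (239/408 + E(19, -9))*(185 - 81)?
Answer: 52663/255 ≈ 206.52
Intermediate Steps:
E(x, R) = 7/5 (E(x, R) = 2 + (1/5)*(-3) = 2 - 3/5 = 7/5)
(239/408 + E(19, -9))*(185 - 81) = (239/408 + 7/5)*(185 - 81) = (239*(1/408) + 7/5)*104 = (239/408 + 7/5)*104 = (4051/2040)*104 = 52663/255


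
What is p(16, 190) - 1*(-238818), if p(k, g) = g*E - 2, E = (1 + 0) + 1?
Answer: 239196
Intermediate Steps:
E = 2 (E = 1 + 1 = 2)
p(k, g) = -2 + 2*g (p(k, g) = g*2 - 2 = 2*g - 2 = -2 + 2*g)
p(16, 190) - 1*(-238818) = (-2 + 2*190) - 1*(-238818) = (-2 + 380) + 238818 = 378 + 238818 = 239196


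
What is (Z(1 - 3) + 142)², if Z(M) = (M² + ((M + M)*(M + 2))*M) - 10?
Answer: 18496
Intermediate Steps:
Z(M) = -10 + M² + 2*M²*(2 + M) (Z(M) = (M² + ((2*M)*(2 + M))*M) - 10 = (M² + (2*M*(2 + M))*M) - 10 = (M² + 2*M²*(2 + M)) - 10 = -10 + M² + 2*M²*(2 + M))
(Z(1 - 3) + 142)² = ((-10 + 2*(1 - 3)³ + 5*(1 - 3)²) + 142)² = ((-10 + 2*(-2)³ + 5*(-2)²) + 142)² = ((-10 + 2*(-8) + 5*4) + 142)² = ((-10 - 16 + 20) + 142)² = (-6 + 142)² = 136² = 18496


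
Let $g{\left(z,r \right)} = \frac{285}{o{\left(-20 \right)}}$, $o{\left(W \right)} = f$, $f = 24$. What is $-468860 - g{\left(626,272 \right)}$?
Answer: $- \frac{3750975}{8} \approx -4.6887 \cdot 10^{5}$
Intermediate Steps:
$o{\left(W \right)} = 24$
$g{\left(z,r \right)} = \frac{95}{8}$ ($g{\left(z,r \right)} = \frac{285}{24} = 285 \cdot \frac{1}{24} = \frac{95}{8}$)
$-468860 - g{\left(626,272 \right)} = -468860 - \frac{95}{8} = - \frac{3750975}{8}$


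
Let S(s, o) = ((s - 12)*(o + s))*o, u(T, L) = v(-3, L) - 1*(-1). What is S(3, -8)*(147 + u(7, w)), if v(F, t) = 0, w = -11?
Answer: -53280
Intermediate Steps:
u(T, L) = 1 (u(T, L) = 0 - 1*(-1) = 0 + 1 = 1)
S(s, o) = o*(-12 + s)*(o + s) (S(s, o) = ((-12 + s)*(o + s))*o = o*(-12 + s)*(o + s))
S(3, -8)*(147 + u(7, w)) = (-8*(3² - 12*(-8) - 12*3 - 8*3))*(147 + 1) = -8*(9 + 96 - 36 - 24)*148 = -8*45*148 = -360*148 = -53280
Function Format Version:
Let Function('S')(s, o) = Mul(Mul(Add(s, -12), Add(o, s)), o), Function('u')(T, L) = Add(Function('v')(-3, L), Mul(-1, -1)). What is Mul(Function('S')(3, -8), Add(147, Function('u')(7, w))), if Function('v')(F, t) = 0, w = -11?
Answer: -53280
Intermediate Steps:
Function('u')(T, L) = 1 (Function('u')(T, L) = Add(0, Mul(-1, -1)) = Add(0, 1) = 1)
Function('S')(s, o) = Mul(o, Add(-12, s), Add(o, s)) (Function('S')(s, o) = Mul(Mul(Add(-12, s), Add(o, s)), o) = Mul(o, Add(-12, s), Add(o, s)))
Mul(Function('S')(3, -8), Add(147, Function('u')(7, w))) = Mul(Mul(-8, Add(Pow(3, 2), Mul(-12, -8), Mul(-12, 3), Mul(-8, 3))), Add(147, 1)) = Mul(Mul(-8, Add(9, 96, -36, -24)), 148) = Mul(Mul(-8, 45), 148) = Mul(-360, 148) = -53280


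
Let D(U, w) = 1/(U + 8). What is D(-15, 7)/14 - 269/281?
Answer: -26643/27538 ≈ -0.96750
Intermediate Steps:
D(U, w) = 1/(8 + U)
D(-15, 7)/14 - 269/281 = 1/((8 - 15)*14) - 269/281 = (1/14)/(-7) - 269*1/281 = -1/7*1/14 - 269/281 = -1/98 - 269/281 = -26643/27538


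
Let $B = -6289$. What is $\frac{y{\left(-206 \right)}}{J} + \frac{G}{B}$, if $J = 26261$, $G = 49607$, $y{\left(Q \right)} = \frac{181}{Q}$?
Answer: $- \frac{268363400271}{34022018374} \approx -7.8879$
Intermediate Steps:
$\frac{y{\left(-206 \right)}}{J} + \frac{G}{B} = \frac{181 \frac{1}{-206}}{26261} + \frac{49607}{-6289} = 181 \left(- \frac{1}{206}\right) \frac{1}{26261} + 49607 \left(- \frac{1}{6289}\right) = \left(- \frac{181}{206}\right) \frac{1}{26261} - \frac{49607}{6289} = - \frac{181}{5409766} - \frac{49607}{6289} = - \frac{268363400271}{34022018374}$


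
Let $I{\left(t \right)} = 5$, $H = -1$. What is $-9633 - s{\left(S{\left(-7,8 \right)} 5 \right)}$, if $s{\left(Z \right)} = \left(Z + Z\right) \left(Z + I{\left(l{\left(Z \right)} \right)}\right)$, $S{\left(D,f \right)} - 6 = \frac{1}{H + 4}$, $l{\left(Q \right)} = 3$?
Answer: $- \frac{107597}{9} \approx -11955.0$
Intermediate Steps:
$S{\left(D,f \right)} = \frac{19}{3}$ ($S{\left(D,f \right)} = 6 + \frac{1}{-1 + 4} = 6 + \frac{1}{3} = \frac{19}{3}$)
$s{\left(Z \right)} = 2 Z \left(5 + Z\right)$ ($s{\left(Z \right)} = \left(Z + Z\right) \left(Z + 5\right) = 2 Z \left(5 + Z\right)$)
$-9633 - s{\left(S{\left(-7,8 \right)} 5 \right)} = -9633 - 2 \cdot \frac{19}{3} \cdot 5 \left(5 + \frac{19}{3} \cdot 5\right) = -9633 - 2 \cdot \frac{95}{3} \left(5 + \frac{95}{3}\right) = -9633 - 2 \cdot \frac{95}{3} \cdot \frac{110}{3} = -9633 - \frac{20900}{9} = - \frac{107597}{9}$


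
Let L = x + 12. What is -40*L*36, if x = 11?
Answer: -33120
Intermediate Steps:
L = 23 (L = 11 + 12 = 23)
-40*L*36 = -40*23*36 = -920*36 = -33120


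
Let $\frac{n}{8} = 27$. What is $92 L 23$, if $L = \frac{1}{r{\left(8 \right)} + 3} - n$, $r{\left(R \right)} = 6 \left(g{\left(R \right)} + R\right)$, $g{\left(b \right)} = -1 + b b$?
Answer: $- \frac{196074908}{429} \approx -4.5705 \cdot 10^{5}$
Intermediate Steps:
$g{\left(b \right)} = -1 + b^{2}$
$r{\left(R \right)} = -6 + 6 R + 6 R^{2}$ ($r{\left(R \right)} = 6 \left(\left(-1 + R^{2}\right) + R\right) = 6 \left(-1 + R + R^{2}\right) = -6 + 6 R + 6 R^{2}$)
$n = 216$ ($n = 8 \cdot 27 = 216$)
$L = - \frac{92663}{429}$ ($L = \frac{1}{\left(-6 + 6 \cdot 8 + 6 \cdot 8^{2}\right) + 3} - 216 = \frac{1}{\left(-6 + 48 + 6 \cdot 64\right) + 3} - 216 = \frac{1}{\left(-6 + 48 + 384\right) + 3} - 216 = \frac{1}{426 + 3} - 216 = \frac{1}{429} - 216 = - \frac{92663}{429} \approx -216.0$)
$92 L 23 = 92 \left(- \frac{92663}{429}\right) 23 = \left(- \frac{8524996}{429}\right) 23 = - \frac{196074908}{429}$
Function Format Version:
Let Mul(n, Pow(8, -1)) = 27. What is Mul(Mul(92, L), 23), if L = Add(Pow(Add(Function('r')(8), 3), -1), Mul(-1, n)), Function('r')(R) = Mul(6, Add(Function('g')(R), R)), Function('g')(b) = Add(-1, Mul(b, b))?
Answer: Rational(-196074908, 429) ≈ -4.5705e+5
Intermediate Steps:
Function('g')(b) = Add(-1, Pow(b, 2))
Function('r')(R) = Add(-6, Mul(6, R), Mul(6, Pow(R, 2))) (Function('r')(R) = Mul(6, Add(Add(-1, Pow(R, 2)), R)) = Mul(6, Add(-1, R, Pow(R, 2))) = Add(-6, Mul(6, R), Mul(6, Pow(R, 2))))
n = 216 (n = Mul(8, 27) = 216)
L = Rational(-92663, 429) (L = Add(Pow(Add(Add(-6, Mul(6, 8), Mul(6, Pow(8, 2))), 3), -1), Mul(-1, 216)) = Add(Pow(Add(Add(-6, 48, Mul(6, 64)), 3), -1), -216) = Add(Pow(Add(Add(-6, 48, 384), 3), -1), -216) = Add(Pow(Add(426, 3), -1), -216) = Add(Pow(429, -1), -216) = Add(Rational(1, 429), -216) = Rational(-92663, 429) ≈ -216.00)
Mul(Mul(92, L), 23) = Mul(Mul(92, Rational(-92663, 429)), 23) = Mul(Rational(-8524996, 429), 23) = Rational(-196074908, 429)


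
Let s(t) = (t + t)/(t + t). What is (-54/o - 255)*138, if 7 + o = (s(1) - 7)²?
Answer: -1027962/29 ≈ -35447.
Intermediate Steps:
s(t) = 1 (s(t) = (2*t)/((2*t)) = (2*t)*(1/(2*t)) = 1)
o = 29 (o = -7 + (1 - 7)² = -7 + (-6)² = -7 + 36 = 29)
(-54/o - 255)*138 = (-54/29 - 255)*138 = -7449/29*138 = -1027962/29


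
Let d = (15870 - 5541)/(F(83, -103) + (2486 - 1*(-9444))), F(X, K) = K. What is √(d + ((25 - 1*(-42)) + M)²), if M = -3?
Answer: √573062158267/11827 ≈ 64.007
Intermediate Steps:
d = 10329/11827 (d = (15870 - 5541)/(-103 + (2486 - 1*(-9444))) = 10329/(-103 + (2486 + 9444)) = 10329/(-103 + 11930) = 10329/11827 ≈ 0.87334)
√(d + ((25 - 1*(-42)) + M)²) = √(10329/11827 + ((25 - 1*(-42)) - 3)²) = √(10329/11827 + ((25 + 42) - 3)²) = √(10329/11827 + (67 - 3)²) = √(10329/11827 + 64²) = √(10329/11827 + 4096) = √(48453721/11827) = √573062158267/11827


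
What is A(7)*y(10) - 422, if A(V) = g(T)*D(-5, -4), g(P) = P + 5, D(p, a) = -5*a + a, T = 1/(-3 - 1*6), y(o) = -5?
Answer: -7318/9 ≈ -813.11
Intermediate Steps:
T = -⅑ (T = 1/(-3 - 6) = 1/(-9) = -⅑ ≈ -0.11111)
D(p, a) = -4*a
g(P) = 5 + P
A(V) = 704/9 (A(V) = (5 - ⅑)*(-4*(-4)) = (44/9)*16 = 704/9)
A(7)*y(10) - 422 = (704/9)*(-5) - 422 = -3520/9 - 422 = -7318/9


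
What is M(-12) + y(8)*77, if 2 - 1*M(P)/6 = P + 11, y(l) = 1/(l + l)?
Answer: 365/16 ≈ 22.813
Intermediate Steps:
y(l) = 1/(2*l)
M(P) = -54 - 6*P (M(P) = 12 - 6*(P + 11) = 12 - 6*(11 + P) = 12 + (-66 - 6*P) = -54 - 6*P)
M(-12) + y(8)*77 = (-54 - 6*(-12)) + ((½)/8)*77 = (-54 + 72) + ((½)*(⅛))*77 = 18 + (1/16)*77 = 18 + 77/16 = 365/16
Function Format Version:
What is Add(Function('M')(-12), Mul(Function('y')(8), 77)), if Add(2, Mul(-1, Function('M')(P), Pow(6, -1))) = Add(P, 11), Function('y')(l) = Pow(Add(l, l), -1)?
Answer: Rational(365, 16) ≈ 22.813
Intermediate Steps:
Function('y')(l) = Mul(Rational(1, 2), Pow(l, -1)) (Function('y')(l) = Pow(Mul(2, l), -1) = Mul(Rational(1, 2), Pow(l, -1)))
Function('M')(P) = Add(-54, Mul(-6, P)) (Function('M')(P) = Add(12, Mul(-6, Add(P, 11))) = Add(12, Mul(-6, Add(11, P))) = Add(12, Add(-66, Mul(-6, P))) = Add(-54, Mul(-6, P)))
Add(Function('M')(-12), Mul(Function('y')(8), 77)) = Add(Add(-54, Mul(-6, -12)), Mul(Mul(Rational(1, 2), Pow(8, -1)), 77)) = Add(Add(-54, 72), Mul(Mul(Rational(1, 2), Rational(1, 8)), 77)) = Add(18, Mul(Rational(1, 16), 77)) = Add(18, Rational(77, 16)) = Rational(365, 16)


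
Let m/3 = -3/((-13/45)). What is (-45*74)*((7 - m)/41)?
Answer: 1045620/533 ≈ 1961.8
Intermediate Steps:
m = 405/13 (m = 3*(-3/((-13/45))) = 3*(-3/((-13*1/45))) = 3*(-3/(-13/45)) = 3*(-3*(-45/13)) = 3*(135/13) = 405/13 ≈ 31.154)
(-45*74)*((7 - m)/41) = (-45*74)*((7 - 1*405/13)/41) = -3330*(7 - 405/13)/41 = -(-1045620)/(13*41) = -3330*(-314/533) = 1045620/533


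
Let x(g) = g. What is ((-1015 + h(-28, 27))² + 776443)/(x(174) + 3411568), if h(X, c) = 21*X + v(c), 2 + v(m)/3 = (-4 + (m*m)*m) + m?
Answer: 1654030762/1705871 ≈ 969.61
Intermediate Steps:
v(m) = -18 + 3*m + 3*m³ (v(m) = -6 + 3*((-4 + (m*m)*m) + m) = -6 + 3*((-4 + m²*m) + m) = -6 + 3*((-4 + m³) + m) = -6 + 3*(-4 + m + m³) = -6 + (-12 + 3*m + 3*m³) = -18 + 3*m + 3*m³)
h(X, c) = -18 + 3*c + 3*c³ + 21*X (h(X, c) = 21*X + (-18 + 3*c + 3*c³) = -18 + 3*c + 3*c³ + 21*X)
((-1015 + h(-28, 27))² + 776443)/(x(174) + 3411568) = ((-1015 + (-18 + 3*27 + 3*27³ + 21*(-28)))² + 776443)/(174 + 3411568) = ((-1015 + (-18 + 81 + 3*19683 - 588))² + 776443)/3411742 = ((-1015 + (-18 + 81 + 59049 - 588))² + 776443)*(1/3411742) = ((-1015 + 58524)² + 776443)*(1/3411742) = (57509² + 776443)*(1/3411742) = (3307285081 + 776443)*(1/3411742) = 3308061524*(1/3411742) = 1654030762/1705871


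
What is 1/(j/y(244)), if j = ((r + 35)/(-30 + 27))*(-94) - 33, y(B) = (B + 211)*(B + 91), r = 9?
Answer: 457275/4037 ≈ 113.27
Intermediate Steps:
y(B) = (91 + B)*(211 + B) (y(B) = (211 + B)*(91 + B) = (91 + B)*(211 + B))
j = 4037/3 (j = ((9 + 35)/(-30 + 27))*(-94) - 33 = (44/(-3))*(-94) - 33 = (44*(-⅓))*(-94) - 33 = -44/3*(-94) - 33 = 4136/3 - 33 = 4037/3 ≈ 1345.7)
1/(j/y(244)) = 1/(4037/(3*(19201 + 244² + 302*244))) = 1/(4037/(3*(19201 + 59536 + 73688))) = 1/((4037/3)/152425) = 1/((4037/3)*(1/152425)) = 1/(4037/457275) = 457275/4037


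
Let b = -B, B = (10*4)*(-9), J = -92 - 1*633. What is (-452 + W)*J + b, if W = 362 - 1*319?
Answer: 296885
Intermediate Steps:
W = 43 (W = 362 - 319 = 43)
J = -725 (J = -92 - 633 = -725)
B = -360 (B = 40*(-9) = -360)
b = 360 (b = -1*(-360) = 360)
(-452 + W)*J + b = (-452 + 43)*(-725) + 360 = -409*(-725) + 360 = 296525 + 360 = 296885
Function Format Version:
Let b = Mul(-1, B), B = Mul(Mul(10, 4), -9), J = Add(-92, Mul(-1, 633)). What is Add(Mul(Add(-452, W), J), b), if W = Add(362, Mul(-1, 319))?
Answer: 296885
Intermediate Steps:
W = 43 (W = Add(362, -319) = 43)
J = -725 (J = Add(-92, -633) = -725)
B = -360 (B = Mul(40, -9) = -360)
b = 360 (b = Mul(-1, -360) = 360)
Add(Mul(Add(-452, W), J), b) = Add(Mul(Add(-452, 43), -725), 360) = Add(Mul(-409, -725), 360) = Add(296525, 360) = 296885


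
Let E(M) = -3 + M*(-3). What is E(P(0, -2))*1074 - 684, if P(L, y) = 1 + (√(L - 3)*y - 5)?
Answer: 8982 + 6444*I*√3 ≈ 8982.0 + 11161.0*I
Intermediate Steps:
P(L, y) = -4 + y*√(-3 + L) (P(L, y) = 1 + (√(-3 + L)*y - 5) = 1 + (y*√(-3 + L) - 5) = 1 + (-5 + y*√(-3 + L)) = -4 + y*√(-3 + L))
E(M) = -3 - 3*M
E(P(0, -2))*1074 - 684 = (-3 - 3*(-4 - 2*√(-3 + 0)))*1074 - 684 = (-3 - 3*(-4 - 2*I*√3))*1074 - 684 = (-3 + (12 + 6*I*√3))*1074 - 684 = (9 + 6*I*√3)*1074 - 684 = (9666 + 6444*I*√3) - 684 = 8982 + 6444*I*√3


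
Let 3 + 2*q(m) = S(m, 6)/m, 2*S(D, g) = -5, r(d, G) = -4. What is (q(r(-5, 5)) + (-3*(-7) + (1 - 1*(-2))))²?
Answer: 133225/256 ≈ 520.41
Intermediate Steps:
S(D, g) = -5/2 (S(D, g) = (½)*(-5) = -5/2)
q(m) = -3/2 - 5/(4*m) (q(m) = -3/2 + (-5/(2*m))/2 = -3/2 - 5/(4*m))
(q(r(-5, 5)) + (-3*(-7) + (1 - 1*(-2))))² = ((¼)*(-5 - 6*(-4))/(-4) + (-3*(-7) + (1 - 1*(-2))))² = ((¼)*(-¼)*(-5 + 24) + (21 + (1 + 2)))² = ((¼)*(-¼)*19 + (21 + 3))² = (-19/16 + 24)² = (365/16)² = 133225/256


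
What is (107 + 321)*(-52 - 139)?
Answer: -81748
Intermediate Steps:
(107 + 321)*(-52 - 139) = 428*(-191) = -81748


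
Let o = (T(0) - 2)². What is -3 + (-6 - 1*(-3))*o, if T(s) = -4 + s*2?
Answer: -111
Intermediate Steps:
T(s) = -4 + 2*s
o = 36 (o = ((-4 + 2*0) - 2)² = ((-4 + 0) - 2)² = (-4 - 2)² = (-6)² = 36)
-3 + (-6 - 1*(-3))*o = -3 + (-6 - 1*(-3))*36 = -3 + (-6 + 3)*36 = -3 - 3*36 = -3 - 108 = -111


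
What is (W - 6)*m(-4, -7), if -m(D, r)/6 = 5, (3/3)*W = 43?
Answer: -1110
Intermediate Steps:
W = 43
m(D, r) = -30 (m(D, r) = -6*5 = -30)
(W - 6)*m(-4, -7) = (43 - 6)*(-30) = 37*(-30) = -1110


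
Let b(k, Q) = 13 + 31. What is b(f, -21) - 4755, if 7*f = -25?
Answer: -4711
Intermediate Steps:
f = -25/7 (f = (1/7)*(-25) = -25/7 ≈ -3.5714)
b(k, Q) = 44
b(f, -21) - 4755 = 44 - 4755 = -4711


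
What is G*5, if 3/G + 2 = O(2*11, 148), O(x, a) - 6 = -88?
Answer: -5/28 ≈ -0.17857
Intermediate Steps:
O(x, a) = -82 (O(x, a) = 6 - 88 = -82)
G = -1/28 (G = 3/(-2 - 82) = 3/(-84) = 3*(-1/84) = -1/28 ≈ -0.035714)
G*5 = -1/28*5 = -5/28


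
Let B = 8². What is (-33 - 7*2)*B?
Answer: -3008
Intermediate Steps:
B = 64
(-33 - 7*2)*B = (-33 - 7*2)*64 = (-33 - 14)*64 = -47*64 = -3008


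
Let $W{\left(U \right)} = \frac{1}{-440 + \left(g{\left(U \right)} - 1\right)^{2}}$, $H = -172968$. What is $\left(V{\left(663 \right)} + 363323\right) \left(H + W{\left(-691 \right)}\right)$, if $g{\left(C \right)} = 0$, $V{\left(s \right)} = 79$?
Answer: $- \frac{27594186986106}{439} \approx -6.2857 \cdot 10^{10}$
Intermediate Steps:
$W{\left(U \right)} = - \frac{1}{439}$ ($W{\left(U \right)} = \frac{1}{-440 + \left(0 - 1\right)^{2}} = \frac{1}{-440 + \left(-1\right)^{2}} = \frac{1}{-440 + 1} = \frac{1}{-439} = - \frac{1}{439}$)
$\left(V{\left(663 \right)} + 363323\right) \left(H + W{\left(-691 \right)}\right) = \left(79 + 363323\right) \left(-172968 - \frac{1}{439}\right) = 363402 \left(- \frac{75932953}{439}\right) = - \frac{27594186986106}{439}$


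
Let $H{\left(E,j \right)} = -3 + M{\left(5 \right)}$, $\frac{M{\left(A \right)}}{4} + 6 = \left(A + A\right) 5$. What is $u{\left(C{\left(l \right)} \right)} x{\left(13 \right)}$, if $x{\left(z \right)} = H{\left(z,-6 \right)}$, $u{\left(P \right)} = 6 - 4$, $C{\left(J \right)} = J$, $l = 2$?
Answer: $346$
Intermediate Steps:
$u{\left(P \right)} = 2$
$M{\left(A \right)} = -24 + 40 A$ ($M{\left(A \right)} = -24 + 4 \left(A + A\right) 5 = -24 + 4 \cdot 2 A 5 = -24 + 4 \cdot 10 A = -24 + 40 A$)
$H{\left(E,j \right)} = 173$ ($H{\left(E,j \right)} = -3 + \left(-24 + 40 \cdot 5\right) = -3 + \left(-24 + 200\right) = -3 + 176 = 173$)
$x{\left(z \right)} = 173$
$u{\left(C{\left(l \right)} \right)} x{\left(13 \right)} = 2 \cdot 173 = 346$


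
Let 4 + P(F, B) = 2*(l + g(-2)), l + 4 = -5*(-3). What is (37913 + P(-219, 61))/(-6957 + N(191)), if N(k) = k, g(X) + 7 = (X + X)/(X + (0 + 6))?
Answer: -37915/6766 ≈ -5.6038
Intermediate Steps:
l = 11 (l = -4 - 5*(-3) = -4 + 15 = 11)
g(X) = -7 + 2*X/(6 + X) (g(X) = -7 + (X + X)/(X + (0 + 6)) = -7 + (2*X)/(X + 6) = -7 + (2*X)/(6 + X) = -7 + 2*X/(6 + X))
P(F, B) = 2 (P(F, B) = -4 + 2*(11 + (-42 - 5*(-2))/(6 - 2)) = -4 + 2*(11 + (-42 + 10)/4) = -4 + 2*(11 + (¼)*(-32)) = -4 + 2*(11 - 8) = -4 + 2*3 = -4 + 6 = 2)
(37913 + P(-219, 61))/(-6957 + N(191)) = (37913 + 2)/(-6957 + 191) = 37915/(-6766) = 37915*(-1/6766) = -37915/6766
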